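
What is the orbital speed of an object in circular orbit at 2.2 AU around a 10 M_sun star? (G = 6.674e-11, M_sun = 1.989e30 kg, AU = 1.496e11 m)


v = sqrt(GM/r) = sqrt(6.674e-11 * 1.989e+31 / 3.291e+11) = 63508.7194

63508.7194 m/s


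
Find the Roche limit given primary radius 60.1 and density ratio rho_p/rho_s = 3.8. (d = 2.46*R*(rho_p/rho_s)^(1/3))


d_Roche = 2.46 * 60.1 * 3.8^(1/3) = 230.7123

230.7123


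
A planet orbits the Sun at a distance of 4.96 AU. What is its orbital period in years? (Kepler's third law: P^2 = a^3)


P = a^(3/2) = 4.96^1.5 = 11.0464

11.0464 years


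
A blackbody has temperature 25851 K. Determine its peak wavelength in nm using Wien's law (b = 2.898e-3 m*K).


lam_max = b / T = 2.898e-3 / 25851 = 1.121e-07 m = 112.104 nm

112.104 nm


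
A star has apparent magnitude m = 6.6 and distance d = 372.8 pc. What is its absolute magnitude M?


M = m - 5*log10(d) + 5 = 6.6 - 5*log10(372.8) + 5 = -1.2574

-1.2574


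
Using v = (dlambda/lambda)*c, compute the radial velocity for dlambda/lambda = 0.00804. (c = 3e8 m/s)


v = (dlambda/lambda) * c = 0.00804 * 3e8 = 2.412e+06

2.412e+06 m/s


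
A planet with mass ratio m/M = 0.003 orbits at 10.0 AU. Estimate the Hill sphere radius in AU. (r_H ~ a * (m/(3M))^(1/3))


r_H = a * (m/3M)^(1/3) = 10.0 * (0.003/3)^(1/3) = 1.0

1.0 AU


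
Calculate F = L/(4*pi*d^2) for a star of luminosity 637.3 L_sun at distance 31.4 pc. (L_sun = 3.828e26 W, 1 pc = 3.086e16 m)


F = L / (4*pi*d^2) = 2.440e+29 / (4*pi*(9.690e+17)^2) = 2.068e-08

2.068e-08 W/m^2


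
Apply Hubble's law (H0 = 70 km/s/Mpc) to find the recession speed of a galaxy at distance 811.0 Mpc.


v = H0 * d = 70 * 811.0 = 56770.0

56770.0 km/s


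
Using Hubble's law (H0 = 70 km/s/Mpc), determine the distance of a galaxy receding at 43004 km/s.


d = v / H0 = 43004 / 70 = 614.3429

614.3429 Mpc


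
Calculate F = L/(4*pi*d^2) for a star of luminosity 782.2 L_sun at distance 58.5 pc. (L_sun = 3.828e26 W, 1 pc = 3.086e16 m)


F = L / (4*pi*d^2) = 2.994e+29 / (4*pi*(1.805e+18)^2) = 7.311e-09

7.311e-09 W/m^2


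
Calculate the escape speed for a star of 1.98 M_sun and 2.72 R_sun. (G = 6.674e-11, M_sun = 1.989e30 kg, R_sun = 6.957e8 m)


M = 1.98 * 1.989e30 kg = 3.93822e+30 kg; R = 2.72 * 6.957e8 m = 1.892304e+09 m. v_esc = sqrt(2GM/R) = sqrt(2 * 6.674e-11 * 3.93822e+30 / 1.892304e+09) = 527063.1242

527063.1242 m/s


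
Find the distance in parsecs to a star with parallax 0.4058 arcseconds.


d = 1/p = 1/0.4058 = 2.4643

2.4643 pc


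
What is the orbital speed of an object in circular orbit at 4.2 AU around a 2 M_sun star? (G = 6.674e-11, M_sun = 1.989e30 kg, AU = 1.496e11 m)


v = sqrt(GM/r) = sqrt(6.674e-11 * 3.978e+30 / 6.283e+11) = 20555.8315

20555.8315 m/s


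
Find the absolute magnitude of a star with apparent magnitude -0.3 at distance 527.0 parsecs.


M = m - 5*log10(d) + 5 = -0.3 - 5*log10(527.0) + 5 = -8.9091

-8.9091


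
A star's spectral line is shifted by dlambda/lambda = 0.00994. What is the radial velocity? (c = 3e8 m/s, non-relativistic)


v = (dlambda/lambda) * c = 0.00994 * 3e8 = 2.982e+06

2.982e+06 m/s


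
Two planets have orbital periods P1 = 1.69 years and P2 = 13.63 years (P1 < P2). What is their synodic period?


1/P_syn = |1/P1 - 1/P2| = |1/1.69 - 1/13.63| => P_syn = 1.9292

1.9292 years


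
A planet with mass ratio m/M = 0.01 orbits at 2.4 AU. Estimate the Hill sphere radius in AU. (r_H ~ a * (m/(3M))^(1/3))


r_H = a * (m/3M)^(1/3) = 2.4 * (0.01/3)^(1/3) = 0.3585

0.3585 AU


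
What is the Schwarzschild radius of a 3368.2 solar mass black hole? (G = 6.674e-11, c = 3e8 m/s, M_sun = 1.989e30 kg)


M = 3368.2 * 1.989e30 kg = 6.6993498e+33 kg. rs = 2GM/c^2 = 2 * 6.674e-11 * 6.6993498e+33 / (3e8)^2 = 9.936e+06

9.936e+06 m


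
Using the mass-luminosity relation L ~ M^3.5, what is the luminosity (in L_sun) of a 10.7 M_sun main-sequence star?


L/L_sun = (M/M_sun)^3.5 = 10.7^3.5 = 4007.2203

4007.2203 L_sun


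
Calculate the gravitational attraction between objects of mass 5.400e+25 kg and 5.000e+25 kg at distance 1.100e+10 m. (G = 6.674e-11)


F = G*m1*m2/r^2 = 6.674e-11 * 5.400e+25 * 5.000e+25 / (1.100e+10)^2 = 6.674e-11 * 2.700e+51 / 1.210e+20 = 1.489e+21

1.489e+21 N


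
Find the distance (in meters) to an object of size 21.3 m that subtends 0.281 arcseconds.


D = size / theta_rad, theta_rad = 0.281 * pi/(180*3600) = 1.362e-06, D = 1.564e+07

1.564e+07 m


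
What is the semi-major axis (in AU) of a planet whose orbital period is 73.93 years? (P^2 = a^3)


a = P^(2/3) = 73.93^(2/3) = 17.6149

17.6149 AU


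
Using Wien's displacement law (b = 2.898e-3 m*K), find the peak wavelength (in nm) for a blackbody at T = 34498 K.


lam_max = b / T = 2.898e-3 / 34498 = 8.400e-08 m = 84.0049 nm

84.0049 nm


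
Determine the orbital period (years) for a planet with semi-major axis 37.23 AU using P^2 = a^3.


P = a^(3/2) = 37.23^1.5 = 227.164

227.164 years


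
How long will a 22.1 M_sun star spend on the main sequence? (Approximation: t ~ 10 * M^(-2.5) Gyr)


t = 10 * M^(-2.5) = 10 * 22.1^(-2.5) = 0.0044

0.0044 Gyr


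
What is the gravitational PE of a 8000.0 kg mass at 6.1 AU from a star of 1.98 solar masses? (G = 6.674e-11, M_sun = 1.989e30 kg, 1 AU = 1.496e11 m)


M = 1.98 * 1.989e30 kg = 3.93822e+30 kg; r = 6.1 AU * 1.496e11 m/AU = 9.1256e+11 m. U = -GM*m/r = -(6.674e-11 * 3.93822e+30 * 8000.0) / 9.1256e+11 = -2.304e+12

-2.304e+12 J


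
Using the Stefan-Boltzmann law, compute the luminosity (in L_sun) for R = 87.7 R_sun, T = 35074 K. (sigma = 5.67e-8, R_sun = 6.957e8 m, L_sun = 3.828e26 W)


R = 87.7 * 6.957e8 m = 6.101289e+10 m. L = 4*pi*R^2*sigma*T^4 = 4*pi*(6.101289e+10)^2 * 5.67e-8 * 35074^4 = 4.013999434e+33 W. L/L_sun = 4.013999434e+33 / 3.828e26 = 1.049e+07

1.049e+07 L_sun


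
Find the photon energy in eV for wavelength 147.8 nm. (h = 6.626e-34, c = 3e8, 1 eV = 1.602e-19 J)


E = hc/lambda = 6.626e-34 * 3e8 / 1.478e-07 = 1.345e-18 J = 8.3953 eV

8.3953 eV


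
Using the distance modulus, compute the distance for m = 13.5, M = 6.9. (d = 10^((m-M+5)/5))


d = 10^((m - M + 5)/5) = 10^((13.5 - 6.9 + 5)/5) = 208.9296

208.9296 pc


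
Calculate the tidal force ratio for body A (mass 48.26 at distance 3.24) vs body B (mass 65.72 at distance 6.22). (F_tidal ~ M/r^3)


Ratio = (M1/r1^3) / (M2/r2^3) = (48.26/3.24^3) / (65.72/6.22^3) = 5.1955

5.1955


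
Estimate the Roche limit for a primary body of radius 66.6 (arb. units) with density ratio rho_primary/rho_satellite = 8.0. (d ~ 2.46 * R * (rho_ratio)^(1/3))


d_Roche = 2.46 * 66.6 * 8.0^(1/3) = 327.672

327.672


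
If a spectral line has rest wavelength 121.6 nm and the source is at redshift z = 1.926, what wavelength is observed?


lam_obs = lam_emit * (1 + z) = 121.6 * (1 + 1.926) = 355.8016

355.8016 nm


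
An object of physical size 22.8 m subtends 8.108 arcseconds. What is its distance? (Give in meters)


D = size / theta_rad, theta_rad = 8.108 * pi/(180*3600) = 3.931e-05, D = 580024.3688

580024.3688 m


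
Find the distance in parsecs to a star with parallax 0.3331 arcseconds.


d = 1/p = 1/0.3331 = 3.0021

3.0021 pc


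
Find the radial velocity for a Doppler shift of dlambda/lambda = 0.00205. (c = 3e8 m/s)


v = (dlambda/lambda) * c = 0.00205 * 3e8 = 615000.0

615000.0 m/s


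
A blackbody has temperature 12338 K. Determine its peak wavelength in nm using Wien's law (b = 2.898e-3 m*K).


lam_max = b / T = 2.898e-3 / 12338 = 2.349e-07 m = 234.8841 nm

234.8841 nm


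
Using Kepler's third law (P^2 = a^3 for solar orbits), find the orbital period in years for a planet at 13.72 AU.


P = a^(3/2) = 13.72^1.5 = 50.8196

50.8196 years


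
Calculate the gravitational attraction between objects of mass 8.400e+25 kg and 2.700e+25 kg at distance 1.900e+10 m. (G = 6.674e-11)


F = G*m1*m2/r^2 = 6.674e-11 * 8.400e+25 * 2.700e+25 / (1.900e+10)^2 = 6.674e-11 * 2.268e+51 / 3.610e+20 = 4.193e+20

4.193e+20 N


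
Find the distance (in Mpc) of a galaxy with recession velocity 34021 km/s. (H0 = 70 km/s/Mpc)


d = v / H0 = 34021 / 70 = 486.0143

486.0143 Mpc


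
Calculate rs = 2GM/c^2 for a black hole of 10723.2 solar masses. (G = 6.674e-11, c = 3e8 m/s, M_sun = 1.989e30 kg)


M = 10723.2 * 1.989e30 kg = 2.13284448e+34 kg. rs = 2GM/c^2 = 2 * 6.674e-11 * 2.13284448e+34 / (3e8)^2 = 3.163e+07

3.163e+07 m


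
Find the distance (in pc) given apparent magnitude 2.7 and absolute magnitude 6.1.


d = 10^((m - M + 5)/5) = 10^((2.7 - 6.1 + 5)/5) = 2.0893

2.0893 pc


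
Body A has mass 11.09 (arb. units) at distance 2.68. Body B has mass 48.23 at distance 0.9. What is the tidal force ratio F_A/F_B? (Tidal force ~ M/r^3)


Ratio = (M1/r1^3) / (M2/r2^3) = (11.09/2.68^3) / (48.23/0.9^3) = 0.0087

0.0087


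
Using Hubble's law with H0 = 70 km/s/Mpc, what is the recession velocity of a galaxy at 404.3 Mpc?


v = H0 * d = 70 * 404.3 = 28301.0

28301.0 km/s


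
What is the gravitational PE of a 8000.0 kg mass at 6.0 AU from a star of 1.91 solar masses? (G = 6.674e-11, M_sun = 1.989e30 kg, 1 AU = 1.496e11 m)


M = 1.91 * 1.989e30 kg = 3.79899e+30 kg; r = 6.0 AU * 1.496e11 m/AU = 8.976e+11 m. U = -GM*m/r = -(6.674e-11 * 3.79899e+30 * 8000.0) / 8.976e+11 = -2.260e+12

-2.260e+12 J


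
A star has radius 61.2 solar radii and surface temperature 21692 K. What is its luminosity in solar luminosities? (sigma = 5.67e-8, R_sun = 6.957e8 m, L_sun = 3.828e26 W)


R = 61.2 * 6.957e8 m = 4.257684e+10 m. L = 4*pi*R^2*sigma*T^4 = 4*pi*(4.257684e+10)^2 * 5.67e-8 * 21692^4 = 2.85981643e+32 W. L/L_sun = 2.85981643e+32 / 3.828e26 = 747078.4824

747078.4824 L_sun


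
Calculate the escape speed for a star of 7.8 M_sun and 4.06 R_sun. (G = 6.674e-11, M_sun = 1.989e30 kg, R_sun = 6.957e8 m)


M = 7.8 * 1.989e30 kg = 1.55142e+31 kg; R = 4.06 * 6.957e8 m = 2.824542e+09 m. v_esc = sqrt(2GM/R) = sqrt(2 * 6.674e-11 * 1.55142e+31 / 2.824542e+09) = 856246.4293

856246.4293 m/s


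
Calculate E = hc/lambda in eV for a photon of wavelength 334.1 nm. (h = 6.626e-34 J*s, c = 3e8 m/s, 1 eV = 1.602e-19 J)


E = hc/lambda = 6.626e-34 * 3e8 / 3.341e-07 = 5.950e-19 J = 3.7139 eV

3.7139 eV


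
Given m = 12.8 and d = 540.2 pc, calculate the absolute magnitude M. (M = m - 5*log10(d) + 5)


M = m - 5*log10(d) + 5 = 12.8 - 5*log10(540.2) + 5 = 4.1372

4.1372


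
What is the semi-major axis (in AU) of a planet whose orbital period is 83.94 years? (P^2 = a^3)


a = P^(2/3) = 83.94^(2/3) = 19.1711

19.1711 AU


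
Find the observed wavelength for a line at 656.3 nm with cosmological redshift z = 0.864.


lam_obs = lam_emit * (1 + z) = 656.3 * (1 + 0.864) = 1223.3432

1223.3432 nm


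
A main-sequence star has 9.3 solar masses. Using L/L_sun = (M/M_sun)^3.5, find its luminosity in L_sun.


L/L_sun = (M/M_sun)^3.5 = 9.3^3.5 = 2452.9592

2452.9592 L_sun


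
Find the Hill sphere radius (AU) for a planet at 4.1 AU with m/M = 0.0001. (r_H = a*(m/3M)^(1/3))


r_H = a * (m/3M)^(1/3) = 4.1 * (0.0001/3)^(1/3) = 0.132

0.132 AU


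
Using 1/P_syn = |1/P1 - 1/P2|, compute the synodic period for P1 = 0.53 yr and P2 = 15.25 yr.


1/P_syn = |1/P1 - 1/P2| = |1/0.53 - 1/15.25| => P_syn = 0.5491

0.5491 years


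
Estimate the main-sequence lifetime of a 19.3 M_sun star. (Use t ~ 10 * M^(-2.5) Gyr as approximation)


t = 10 * M^(-2.5) = 10 * 19.3^(-2.5) = 0.0061

0.0061 Gyr


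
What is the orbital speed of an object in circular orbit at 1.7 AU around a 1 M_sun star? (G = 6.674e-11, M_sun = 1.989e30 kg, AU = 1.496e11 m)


v = sqrt(GM/r) = sqrt(6.674e-11 * 1.989e+30 / 2.543e+11) = 22846.5294

22846.5294 m/s


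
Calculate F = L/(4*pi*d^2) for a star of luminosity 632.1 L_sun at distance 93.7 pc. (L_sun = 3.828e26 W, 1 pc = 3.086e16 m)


F = L / (4*pi*d^2) = 2.420e+29 / (4*pi*(2.892e+18)^2) = 2.303e-09

2.303e-09 W/m^2


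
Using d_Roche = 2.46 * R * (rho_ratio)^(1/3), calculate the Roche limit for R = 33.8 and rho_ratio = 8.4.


d_Roche = 2.46 * 33.8 * 8.4^(1/3) = 169.0226

169.0226


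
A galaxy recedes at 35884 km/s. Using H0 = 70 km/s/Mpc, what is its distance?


d = v / H0 = 35884 / 70 = 512.6286

512.6286 Mpc


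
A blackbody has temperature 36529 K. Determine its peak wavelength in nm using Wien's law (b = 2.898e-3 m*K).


lam_max = b / T = 2.898e-3 / 36529 = 7.933e-08 m = 79.3342 nm

79.3342 nm


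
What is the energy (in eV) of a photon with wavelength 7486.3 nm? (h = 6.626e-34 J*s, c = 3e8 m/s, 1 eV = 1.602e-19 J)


E = hc/lambda = 6.626e-34 * 3e8 / 7.486e-06 = 2.655e-20 J = 0.1657 eV

0.1657 eV


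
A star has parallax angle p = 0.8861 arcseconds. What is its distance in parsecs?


d = 1/p = 1/0.8861 = 1.1285

1.1285 pc


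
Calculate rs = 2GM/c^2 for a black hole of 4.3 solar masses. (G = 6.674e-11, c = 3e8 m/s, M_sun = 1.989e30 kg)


M = 4.3 * 1.989e30 kg = 8.5527e+30 kg. rs = 2GM/c^2 = 2 * 6.674e-11 * 8.5527e+30 / (3e8)^2 = 12684.6044

12684.6044 m


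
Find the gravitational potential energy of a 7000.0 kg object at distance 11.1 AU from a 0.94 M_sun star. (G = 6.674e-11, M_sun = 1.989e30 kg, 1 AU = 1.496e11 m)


M = 0.94 * 1.989e30 kg = 1.86966e+30 kg; r = 11.1 AU * 1.496e11 m/AU = 1.66056e+12 m. U = -GM*m/r = -(6.674e-11 * 1.86966e+30 * 7000.0) / 1.66056e+12 = -5.260e+11

-5.260e+11 J


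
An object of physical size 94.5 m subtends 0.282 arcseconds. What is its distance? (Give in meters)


D = size / theta_rad, theta_rad = 0.282 * pi/(180*3600) = 1.367e-06, D = 6.912e+07

6.912e+07 m


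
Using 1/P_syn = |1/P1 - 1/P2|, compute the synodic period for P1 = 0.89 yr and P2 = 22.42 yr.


1/P_syn = |1/P1 - 1/P2| = |1/0.89 - 1/22.42| => P_syn = 0.9268

0.9268 years


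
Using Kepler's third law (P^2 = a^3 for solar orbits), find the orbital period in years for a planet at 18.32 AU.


P = a^(3/2) = 18.32^1.5 = 78.413

78.413 years


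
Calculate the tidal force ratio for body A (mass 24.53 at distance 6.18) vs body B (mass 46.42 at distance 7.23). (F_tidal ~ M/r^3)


Ratio = (M1/r1^3) / (M2/r2^3) = (24.53/6.18^3) / (46.42/7.23^3) = 0.8461

0.8461


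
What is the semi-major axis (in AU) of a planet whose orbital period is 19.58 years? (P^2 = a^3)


a = P^(2/3) = 19.58^(2/3) = 7.2645

7.2645 AU


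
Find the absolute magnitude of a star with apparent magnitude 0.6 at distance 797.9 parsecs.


M = m - 5*log10(d) + 5 = 0.6 - 5*log10(797.9) + 5 = -8.9097

-8.9097


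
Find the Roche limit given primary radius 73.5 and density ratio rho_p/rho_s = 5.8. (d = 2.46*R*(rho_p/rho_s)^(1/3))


d_Roche = 2.46 * 73.5 * 5.8^(1/3) = 324.8616

324.8616


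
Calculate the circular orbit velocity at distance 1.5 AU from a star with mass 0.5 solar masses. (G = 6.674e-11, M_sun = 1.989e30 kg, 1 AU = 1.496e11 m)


v = sqrt(GM/r) = sqrt(6.674e-11 * 9.945e+29 / 2.244e+11) = 17198.2425

17198.2425 m/s


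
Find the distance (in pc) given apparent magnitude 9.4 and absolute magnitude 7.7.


d = 10^((m - M + 5)/5) = 10^((9.4 - 7.7 + 5)/5) = 21.8776

21.8776 pc


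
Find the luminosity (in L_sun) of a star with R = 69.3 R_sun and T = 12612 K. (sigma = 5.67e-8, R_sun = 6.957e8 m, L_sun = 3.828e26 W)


R = 69.3 * 6.957e8 m = 4.821201e+10 m. L = 4*pi*R^2*sigma*T^4 = 4*pi*(4.821201e+10)^2 * 5.67e-8 * 12612^4 = 4.190243366e+31 W. L/L_sun = 4.190243366e+31 / 3.828e26 = 109462.9928

109462.9928 L_sun


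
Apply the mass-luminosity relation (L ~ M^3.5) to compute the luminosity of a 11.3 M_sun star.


L/L_sun = (M/M_sun)^3.5 = 11.3^3.5 = 4850.3665

4850.3665 L_sun


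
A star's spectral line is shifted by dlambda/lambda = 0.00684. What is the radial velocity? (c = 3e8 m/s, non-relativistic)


v = (dlambda/lambda) * c = 0.00684 * 3e8 = 2.052e+06

2.052e+06 m/s


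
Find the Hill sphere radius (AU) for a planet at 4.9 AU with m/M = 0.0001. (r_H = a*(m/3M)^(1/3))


r_H = a * (m/3M)^(1/3) = 4.9 * (0.0001/3)^(1/3) = 0.1577

0.1577 AU


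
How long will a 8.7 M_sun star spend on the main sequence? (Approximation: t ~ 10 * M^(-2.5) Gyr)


t = 10 * M^(-2.5) = 10 * 8.7^(-2.5) = 0.0448

0.0448 Gyr


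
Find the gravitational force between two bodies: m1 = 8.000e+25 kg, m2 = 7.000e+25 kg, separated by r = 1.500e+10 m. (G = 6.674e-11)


F = G*m1*m2/r^2 = 6.674e-11 * 8.000e+25 * 7.000e+25 / (1.500e+10)^2 = 6.674e-11 * 5.600e+51 / 2.250e+20 = 1.661e+21

1.661e+21 N


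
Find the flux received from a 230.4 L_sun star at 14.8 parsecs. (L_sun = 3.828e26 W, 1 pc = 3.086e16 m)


F = L / (4*pi*d^2) = 8.820e+28 / (4*pi*(4.567e+17)^2) = 3.365e-08

3.365e-08 W/m^2


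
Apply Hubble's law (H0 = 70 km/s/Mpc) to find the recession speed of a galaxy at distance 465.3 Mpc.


v = H0 * d = 70 * 465.3 = 32571.0

32571.0 km/s


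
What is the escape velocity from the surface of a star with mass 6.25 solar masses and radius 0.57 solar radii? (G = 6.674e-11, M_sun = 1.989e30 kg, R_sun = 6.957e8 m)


M = 6.25 * 1.989e30 kg = 1.243125e+31 kg; R = 0.57 * 6.957e8 m = 3.96549e+08 m. v_esc = sqrt(2GM/R) = sqrt(2 * 6.674e-11 * 1.243125e+31 / 3.96549e+08) = 2.046e+06

2.046e+06 m/s


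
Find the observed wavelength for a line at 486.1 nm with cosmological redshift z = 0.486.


lam_obs = lam_emit * (1 + z) = 486.1 * (1 + 0.486) = 722.3446

722.3446 nm


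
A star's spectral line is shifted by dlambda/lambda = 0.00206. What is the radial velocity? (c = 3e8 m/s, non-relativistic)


v = (dlambda/lambda) * c = 0.00206 * 3e8 = 618000.0

618000.0 m/s


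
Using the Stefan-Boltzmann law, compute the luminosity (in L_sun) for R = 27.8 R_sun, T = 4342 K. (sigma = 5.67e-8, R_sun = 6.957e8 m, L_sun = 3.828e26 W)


R = 27.8 * 6.957e8 m = 1.934046e+10 m. L = 4*pi*R^2*sigma*T^4 = 4*pi*(1.934046e+10)^2 * 5.67e-8 * 4342^4 = 9.47296206e+28 W. L/L_sun = 9.47296206e+28 / 3.828e26 = 247.465

247.465 L_sun


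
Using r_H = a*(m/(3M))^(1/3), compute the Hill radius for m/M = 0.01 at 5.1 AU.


r_H = a * (m/3M)^(1/3) = 5.1 * (0.01/3)^(1/3) = 0.7618

0.7618 AU


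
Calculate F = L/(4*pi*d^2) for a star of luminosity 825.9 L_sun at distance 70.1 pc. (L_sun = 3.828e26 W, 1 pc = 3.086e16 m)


F = L / (4*pi*d^2) = 3.162e+29 / (4*pi*(2.163e+18)^2) = 5.376e-09

5.376e-09 W/m^2


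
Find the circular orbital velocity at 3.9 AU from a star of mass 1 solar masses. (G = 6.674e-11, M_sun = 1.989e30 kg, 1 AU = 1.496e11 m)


v = sqrt(GM/r) = sqrt(6.674e-11 * 1.989e+30 / 5.834e+11) = 15083.8565

15083.8565 m/s


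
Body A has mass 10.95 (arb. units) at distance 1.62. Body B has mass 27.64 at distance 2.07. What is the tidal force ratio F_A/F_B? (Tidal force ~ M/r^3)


Ratio = (M1/r1^3) / (M2/r2^3) = (10.95/1.62^3) / (27.64/2.07^3) = 0.8265

0.8265


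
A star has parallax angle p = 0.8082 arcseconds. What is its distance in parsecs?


d = 1/p = 1/0.8082 = 1.2373

1.2373 pc


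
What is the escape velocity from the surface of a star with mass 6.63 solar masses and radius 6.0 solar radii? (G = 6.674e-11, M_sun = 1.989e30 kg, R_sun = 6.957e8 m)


M = 6.63 * 1.989e30 kg = 1.318707e+31 kg; R = 6.0 * 6.957e8 m = 4.1742e+09 m. v_esc = sqrt(2GM/R) = sqrt(2 * 6.674e-11 * 1.318707e+31 / 4.1742e+09) = 649375.0942

649375.0942 m/s


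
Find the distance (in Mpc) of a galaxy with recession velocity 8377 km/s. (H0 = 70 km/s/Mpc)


d = v / H0 = 8377 / 70 = 119.6714

119.6714 Mpc


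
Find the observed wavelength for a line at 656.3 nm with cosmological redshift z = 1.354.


lam_obs = lam_emit * (1 + z) = 656.3 * (1 + 1.354) = 1544.9302

1544.9302 nm


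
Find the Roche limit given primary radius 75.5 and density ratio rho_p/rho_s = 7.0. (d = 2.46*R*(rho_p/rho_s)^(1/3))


d_Roche = 2.46 * 75.5 * 7.0^(1/3) = 355.2887

355.2887


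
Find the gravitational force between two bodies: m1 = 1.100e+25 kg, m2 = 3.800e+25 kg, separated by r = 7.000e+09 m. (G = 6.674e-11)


F = G*m1*m2/r^2 = 6.674e-11 * 1.100e+25 * 3.800e+25 / (7.000e+09)^2 = 6.674e-11 * 4.180e+50 / 4.900e+19 = 5.693e+20

5.693e+20 N


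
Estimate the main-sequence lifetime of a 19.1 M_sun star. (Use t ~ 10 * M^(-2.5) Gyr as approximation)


t = 10 * M^(-2.5) = 10 * 19.1^(-2.5) = 0.0063

0.0063 Gyr


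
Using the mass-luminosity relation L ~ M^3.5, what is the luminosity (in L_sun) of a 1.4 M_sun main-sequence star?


L/L_sun = (M/M_sun)^3.5 = 1.4^3.5 = 3.2467

3.2467 L_sun


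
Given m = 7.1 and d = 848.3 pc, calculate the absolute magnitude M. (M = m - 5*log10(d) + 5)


M = m - 5*log10(d) + 5 = 7.1 - 5*log10(848.3) + 5 = -2.5427

-2.5427


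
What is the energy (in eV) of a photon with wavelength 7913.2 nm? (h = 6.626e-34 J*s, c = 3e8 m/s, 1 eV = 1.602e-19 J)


E = hc/lambda = 6.626e-34 * 3e8 / 7.913e-06 = 2.512e-20 J = 0.1568 eV

0.1568 eV


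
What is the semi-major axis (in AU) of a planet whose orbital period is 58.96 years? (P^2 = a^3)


a = P^(2/3) = 58.96^(2/3) = 15.1486

15.1486 AU


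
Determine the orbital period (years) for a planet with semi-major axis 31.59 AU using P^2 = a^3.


P = a^(3/2) = 31.59^1.5 = 177.5515

177.5515 years


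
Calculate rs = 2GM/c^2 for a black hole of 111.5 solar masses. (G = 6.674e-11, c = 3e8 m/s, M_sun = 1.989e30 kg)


M = 111.5 * 1.989e30 kg = 2.217735e+32 kg. rs = 2GM/c^2 = 2 * 6.674e-11 * 2.217735e+32 / (3e8)^2 = 328914.742

328914.742 m


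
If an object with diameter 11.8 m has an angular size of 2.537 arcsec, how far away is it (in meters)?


D = size / theta_rad, theta_rad = 2.537 * pi/(180*3600) = 1.230e-05, D = 959371.1918

959371.1918 m


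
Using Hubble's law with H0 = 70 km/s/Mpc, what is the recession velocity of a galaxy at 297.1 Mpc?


v = H0 * d = 70 * 297.1 = 20797.0

20797.0 km/s


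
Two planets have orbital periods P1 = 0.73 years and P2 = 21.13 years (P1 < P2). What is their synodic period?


1/P_syn = |1/P1 - 1/P2| = |1/0.73 - 1/21.13| => P_syn = 0.7561

0.7561 years


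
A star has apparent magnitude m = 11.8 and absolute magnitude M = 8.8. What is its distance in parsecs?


d = 10^((m - M + 5)/5) = 10^((11.8 - 8.8 + 5)/5) = 39.8107

39.8107 pc


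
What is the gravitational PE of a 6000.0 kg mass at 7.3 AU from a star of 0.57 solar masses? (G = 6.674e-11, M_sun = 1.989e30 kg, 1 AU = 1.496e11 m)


M = 0.57 * 1.989e30 kg = 1.13373e+30 kg; r = 7.3 AU * 1.496e11 m/AU = 1.09208e+12 m. U = -GM*m/r = -(6.674e-11 * 1.13373e+30 * 6000.0) / 1.09208e+12 = -4.157e+11

-4.157e+11 J


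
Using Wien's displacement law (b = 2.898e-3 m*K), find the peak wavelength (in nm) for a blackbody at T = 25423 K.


lam_max = b / T = 2.898e-3 / 25423 = 1.140e-07 m = 113.9913 nm

113.9913 nm


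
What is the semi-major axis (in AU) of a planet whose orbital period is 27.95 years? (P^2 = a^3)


a = P^(2/3) = 27.95^(2/3) = 9.2099

9.2099 AU


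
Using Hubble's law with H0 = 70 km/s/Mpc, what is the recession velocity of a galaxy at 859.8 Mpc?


v = H0 * d = 70 * 859.8 = 60186.0

60186.0 km/s


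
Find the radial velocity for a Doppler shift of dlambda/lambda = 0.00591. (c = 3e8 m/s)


v = (dlambda/lambda) * c = 0.00591 * 3e8 = 1.773e+06

1.773e+06 m/s


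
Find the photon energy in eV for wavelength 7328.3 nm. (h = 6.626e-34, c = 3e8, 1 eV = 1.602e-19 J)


E = hc/lambda = 6.626e-34 * 3e8 / 7.328e-06 = 2.712e-20 J = 0.1693 eV

0.1693 eV


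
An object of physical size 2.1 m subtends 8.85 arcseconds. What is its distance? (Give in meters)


D = size / theta_rad, theta_rad = 8.85 * pi/(180*3600) = 4.291e-05, D = 48944.1913

48944.1913 m


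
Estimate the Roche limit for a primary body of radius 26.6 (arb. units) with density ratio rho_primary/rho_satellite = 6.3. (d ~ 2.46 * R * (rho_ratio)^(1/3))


d_Roche = 2.46 * 26.6 * 6.3^(1/3) = 120.8547

120.8547


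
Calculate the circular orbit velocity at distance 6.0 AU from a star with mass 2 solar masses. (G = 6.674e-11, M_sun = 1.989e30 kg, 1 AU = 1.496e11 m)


v = sqrt(GM/r) = sqrt(6.674e-11 * 3.978e+30 / 8.976e+11) = 17198.2425

17198.2425 m/s


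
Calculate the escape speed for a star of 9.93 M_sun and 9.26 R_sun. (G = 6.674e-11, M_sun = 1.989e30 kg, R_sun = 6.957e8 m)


M = 9.93 * 1.989e30 kg = 1.975077e+31 kg; R = 9.26 * 6.957e8 m = 6.442182e+09 m. v_esc = sqrt(2GM/R) = sqrt(2 * 6.674e-11 * 1.975077e+31 / 6.442182e+09) = 639710.7072

639710.7072 m/s


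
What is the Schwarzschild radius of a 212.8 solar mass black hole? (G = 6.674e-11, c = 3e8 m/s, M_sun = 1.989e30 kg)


M = 212.8 * 1.989e30 kg = 4.232592e+32 kg. rs = 2GM/c^2 = 2 * 6.674e-11 * 4.232592e+32 / (3e8)^2 = 627740.4224

627740.4224 m


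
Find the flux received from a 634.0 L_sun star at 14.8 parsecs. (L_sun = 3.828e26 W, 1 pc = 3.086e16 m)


F = L / (4*pi*d^2) = 2.427e+29 / (4*pi*(4.567e+17)^2) = 9.258e-08

9.258e-08 W/m^2


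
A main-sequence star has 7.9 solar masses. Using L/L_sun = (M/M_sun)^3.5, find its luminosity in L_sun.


L/L_sun = (M/M_sun)^3.5 = 7.9^3.5 = 1385.7817

1385.7817 L_sun


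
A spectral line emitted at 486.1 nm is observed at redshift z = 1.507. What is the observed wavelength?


lam_obs = lam_emit * (1 + z) = 486.1 * (1 + 1.507) = 1218.6527

1218.6527 nm


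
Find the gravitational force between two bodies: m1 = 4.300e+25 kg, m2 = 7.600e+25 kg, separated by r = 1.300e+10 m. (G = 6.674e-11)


F = G*m1*m2/r^2 = 6.674e-11 * 4.300e+25 * 7.600e+25 / (1.300e+10)^2 = 6.674e-11 * 3.268e+51 / 1.690e+20 = 1.291e+21

1.291e+21 N


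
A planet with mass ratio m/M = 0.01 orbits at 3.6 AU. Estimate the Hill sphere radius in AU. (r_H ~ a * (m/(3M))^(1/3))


r_H = a * (m/3M)^(1/3) = 3.6 * (0.01/3)^(1/3) = 0.5378

0.5378 AU


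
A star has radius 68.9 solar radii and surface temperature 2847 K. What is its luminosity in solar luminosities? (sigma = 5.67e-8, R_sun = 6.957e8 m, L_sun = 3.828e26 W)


R = 68.9 * 6.957e8 m = 4.793373e+10 m. L = 4*pi*R^2*sigma*T^4 = 4*pi*(4.793373e+10)^2 * 5.67e-8 * 2847^4 = 1.075536719e+29 W. L/L_sun = 1.075536719e+29 / 3.828e26 = 280.9657

280.9657 L_sun


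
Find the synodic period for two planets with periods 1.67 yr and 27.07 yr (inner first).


1/P_syn = |1/P1 - 1/P2| = |1/1.67 - 1/27.07| => P_syn = 1.7798

1.7798 years


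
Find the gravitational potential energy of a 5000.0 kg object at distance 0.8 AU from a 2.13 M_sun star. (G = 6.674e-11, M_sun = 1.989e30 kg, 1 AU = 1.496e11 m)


M = 2.13 * 1.989e30 kg = 4.23657e+30 kg; r = 0.8 AU * 1.496e11 m/AU = 1.1968e+11 m. U = -GM*m/r = -(6.674e-11 * 4.23657e+30 * 5000.0) / 1.1968e+11 = -1.181e+13

-1.181e+13 J


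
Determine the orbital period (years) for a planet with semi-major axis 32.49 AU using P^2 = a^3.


P = a^(3/2) = 32.49^1.5 = 185.193

185.193 years


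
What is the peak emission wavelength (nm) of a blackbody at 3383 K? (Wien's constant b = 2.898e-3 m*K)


lam_max = b / T = 2.898e-3 / 3383 = 8.566e-07 m = 856.6361 nm

856.6361 nm


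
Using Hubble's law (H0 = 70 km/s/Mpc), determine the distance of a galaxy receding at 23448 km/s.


d = v / H0 = 23448 / 70 = 334.9714

334.9714 Mpc


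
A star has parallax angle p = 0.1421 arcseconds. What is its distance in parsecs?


d = 1/p = 1/0.1421 = 7.0373

7.0373 pc


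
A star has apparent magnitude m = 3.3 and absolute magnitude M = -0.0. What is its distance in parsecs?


d = 10^((m - M + 5)/5) = 10^((3.3 - -0.0 + 5)/5) = 45.7088

45.7088 pc


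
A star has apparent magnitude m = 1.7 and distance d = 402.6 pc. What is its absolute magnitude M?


M = m - 5*log10(d) + 5 = 1.7 - 5*log10(402.6) + 5 = -6.3244

-6.3244


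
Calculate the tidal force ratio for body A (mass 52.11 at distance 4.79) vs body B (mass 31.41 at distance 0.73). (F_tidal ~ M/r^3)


Ratio = (M1/r1^3) / (M2/r2^3) = (52.11/4.79^3) / (31.41/0.73^3) = 0.0059

0.0059


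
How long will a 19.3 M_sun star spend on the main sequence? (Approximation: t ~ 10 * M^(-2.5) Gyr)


t = 10 * M^(-2.5) = 10 * 19.3^(-2.5) = 0.0061

0.0061 Gyr


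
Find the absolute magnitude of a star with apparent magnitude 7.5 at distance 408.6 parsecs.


M = m - 5*log10(d) + 5 = 7.5 - 5*log10(408.6) + 5 = -0.5565

-0.5565


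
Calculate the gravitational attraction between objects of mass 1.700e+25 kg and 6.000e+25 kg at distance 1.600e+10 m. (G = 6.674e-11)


F = G*m1*m2/r^2 = 6.674e-11 * 1.700e+25 * 6.000e+25 / (1.600e+10)^2 = 6.674e-11 * 1.020e+51 / 2.560e+20 = 2.659e+20

2.659e+20 N


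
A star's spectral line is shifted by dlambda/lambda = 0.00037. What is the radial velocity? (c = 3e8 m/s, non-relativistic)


v = (dlambda/lambda) * c = 0.00037 * 3e8 = 111000.0

111000.0 m/s


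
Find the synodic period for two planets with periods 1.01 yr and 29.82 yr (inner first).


1/P_syn = |1/P1 - 1/P2| = |1/1.01 - 1/29.82| => P_syn = 1.0454

1.0454 years


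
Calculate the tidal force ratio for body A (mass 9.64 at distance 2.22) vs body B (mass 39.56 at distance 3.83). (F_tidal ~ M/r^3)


Ratio = (M1/r1^3) / (M2/r2^3) = (9.64/2.22^3) / (39.56/3.83^3) = 1.2513

1.2513


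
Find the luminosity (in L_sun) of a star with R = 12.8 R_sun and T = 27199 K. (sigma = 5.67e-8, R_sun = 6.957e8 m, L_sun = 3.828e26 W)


R = 12.8 * 6.957e8 m = 8.90496e+09 m. L = 4*pi*R^2*sigma*T^4 = 4*pi*(8.90496e+09)^2 * 5.67e-8 * 27199^4 = 3.092207414e+31 W. L/L_sun = 3.092207414e+31 / 3.828e26 = 80778.6681

80778.6681 L_sun


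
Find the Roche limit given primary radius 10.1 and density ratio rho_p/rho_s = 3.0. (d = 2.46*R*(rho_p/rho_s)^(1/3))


d_Roche = 2.46 * 10.1 * 3.0^(1/3) = 35.8341

35.8341


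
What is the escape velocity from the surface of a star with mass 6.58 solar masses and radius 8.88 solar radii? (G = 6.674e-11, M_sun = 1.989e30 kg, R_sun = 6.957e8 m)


M = 6.58 * 1.989e30 kg = 1.308762e+31 kg; R = 8.88 * 6.957e8 m = 6.177816e+09 m. v_esc = sqrt(2GM/R) = sqrt(2 * 6.674e-11 * 1.308762e+31 / 6.177816e+09) = 531766.4736

531766.4736 m/s


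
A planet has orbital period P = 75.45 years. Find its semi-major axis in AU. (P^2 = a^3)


a = P^(2/3) = 75.45^(2/3) = 17.8555

17.8555 AU


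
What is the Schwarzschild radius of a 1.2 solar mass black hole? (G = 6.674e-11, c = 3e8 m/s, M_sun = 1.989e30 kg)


M = 1.2 * 1.989e30 kg = 2.3868e+30 kg. rs = 2GM/c^2 = 2 * 6.674e-11 * 2.3868e+30 / (3e8)^2 = 3539.8896

3539.8896 m


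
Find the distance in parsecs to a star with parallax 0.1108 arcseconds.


d = 1/p = 1/0.1108 = 9.0253

9.0253 pc


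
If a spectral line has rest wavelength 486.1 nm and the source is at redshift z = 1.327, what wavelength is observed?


lam_obs = lam_emit * (1 + z) = 486.1 * (1 + 1.327) = 1131.1547

1131.1547 nm


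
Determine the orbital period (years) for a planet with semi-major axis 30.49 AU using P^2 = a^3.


P = a^(3/2) = 30.49^1.5 = 168.3589

168.3589 years


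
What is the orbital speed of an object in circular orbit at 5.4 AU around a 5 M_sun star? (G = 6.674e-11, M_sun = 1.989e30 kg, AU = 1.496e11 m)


v = sqrt(GM/r) = sqrt(6.674e-11 * 9.945e+30 / 8.078e+11) = 28663.7375

28663.7375 m/s


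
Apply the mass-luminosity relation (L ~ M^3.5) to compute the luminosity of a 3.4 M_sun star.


L/L_sun = (M/M_sun)^3.5 = 3.4^3.5 = 72.473

72.473 L_sun


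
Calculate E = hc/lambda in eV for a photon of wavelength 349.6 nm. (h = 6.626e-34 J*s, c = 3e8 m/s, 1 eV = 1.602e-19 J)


E = hc/lambda = 6.626e-34 * 3e8 / 3.496e-07 = 5.686e-19 J = 3.5493 eV

3.5493 eV


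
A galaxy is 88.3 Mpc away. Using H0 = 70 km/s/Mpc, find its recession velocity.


v = H0 * d = 70 * 88.3 = 6181.0

6181.0 km/s


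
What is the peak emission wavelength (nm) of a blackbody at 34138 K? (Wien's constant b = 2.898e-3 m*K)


lam_max = b / T = 2.898e-3 / 34138 = 8.489e-08 m = 84.8907 nm

84.8907 nm


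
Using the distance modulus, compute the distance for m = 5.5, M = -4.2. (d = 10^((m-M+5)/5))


d = 10^((m - M + 5)/5) = 10^((5.5 - -4.2 + 5)/5) = 870.9636

870.9636 pc


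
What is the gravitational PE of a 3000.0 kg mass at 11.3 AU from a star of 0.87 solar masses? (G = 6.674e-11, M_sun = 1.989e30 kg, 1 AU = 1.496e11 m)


M = 0.87 * 1.989e30 kg = 1.73043e+30 kg; r = 11.3 AU * 1.496e11 m/AU = 1.69048e+12 m. U = -GM*m/r = -(6.674e-11 * 1.73043e+30 * 3000.0) / 1.69048e+12 = -2.050e+11

-2.050e+11 J


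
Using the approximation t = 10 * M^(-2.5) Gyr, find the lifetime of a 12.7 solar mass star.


t = 10 * M^(-2.5) = 10 * 12.7^(-2.5) = 0.0174

0.0174 Gyr


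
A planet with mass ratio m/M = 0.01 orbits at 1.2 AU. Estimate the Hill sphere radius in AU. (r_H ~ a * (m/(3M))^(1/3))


r_H = a * (m/3M)^(1/3) = 1.2 * (0.01/3)^(1/3) = 0.1793

0.1793 AU


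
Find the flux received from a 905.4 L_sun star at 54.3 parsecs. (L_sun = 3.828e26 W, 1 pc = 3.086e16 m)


F = L / (4*pi*d^2) = 3.466e+29 / (4*pi*(1.676e+18)^2) = 9.822e-09

9.822e-09 W/m^2


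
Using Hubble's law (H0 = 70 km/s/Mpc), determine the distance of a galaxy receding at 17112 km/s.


d = v / H0 = 17112 / 70 = 244.4571

244.4571 Mpc


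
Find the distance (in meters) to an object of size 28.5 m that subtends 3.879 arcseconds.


D = size / theta_rad, theta_rad = 3.879 * pi/(180*3600) = 1.881e-05, D = 1.515e+06

1.515e+06 m


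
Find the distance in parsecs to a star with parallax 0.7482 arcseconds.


d = 1/p = 1/0.7482 = 1.3365

1.3365 pc


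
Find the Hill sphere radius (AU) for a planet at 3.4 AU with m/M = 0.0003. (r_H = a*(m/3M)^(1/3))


r_H = a * (m/3M)^(1/3) = 3.4 * (0.0003/3)^(1/3) = 0.1578

0.1578 AU


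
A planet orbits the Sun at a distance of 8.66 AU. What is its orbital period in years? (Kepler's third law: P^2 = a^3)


P = a^(3/2) = 8.66^1.5 = 25.4845

25.4845 years


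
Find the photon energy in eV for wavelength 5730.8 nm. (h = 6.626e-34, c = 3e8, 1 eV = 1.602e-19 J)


E = hc/lambda = 6.626e-34 * 3e8 / 5.731e-06 = 3.469e-20 J = 0.2165 eV

0.2165 eV


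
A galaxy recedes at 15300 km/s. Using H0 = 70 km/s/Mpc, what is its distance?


d = v / H0 = 15300 / 70 = 218.5714

218.5714 Mpc


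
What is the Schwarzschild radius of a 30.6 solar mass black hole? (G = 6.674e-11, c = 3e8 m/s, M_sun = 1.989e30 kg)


M = 30.6 * 1.989e30 kg = 6.08634e+31 kg. rs = 2GM/c^2 = 2 * 6.674e-11 * 6.08634e+31 / (3e8)^2 = 90267.1848

90267.1848 m


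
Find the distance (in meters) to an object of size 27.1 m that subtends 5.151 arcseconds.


D = size / theta_rad, theta_rad = 5.151 * pi/(180*3600) = 2.497e-05, D = 1.085e+06

1.085e+06 m


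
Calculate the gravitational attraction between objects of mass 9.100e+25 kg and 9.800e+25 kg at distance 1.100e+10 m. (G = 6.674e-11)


F = G*m1*m2/r^2 = 6.674e-11 * 9.100e+25 * 9.800e+25 / (1.100e+10)^2 = 6.674e-11 * 8.918e+51 / 1.210e+20 = 4.919e+21

4.919e+21 N


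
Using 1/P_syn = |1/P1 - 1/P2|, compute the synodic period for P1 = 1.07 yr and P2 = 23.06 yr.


1/P_syn = |1/P1 - 1/P2| = |1/1.07 - 1/23.06| => P_syn = 1.1221

1.1221 years


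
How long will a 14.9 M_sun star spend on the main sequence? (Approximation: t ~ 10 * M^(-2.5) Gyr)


t = 10 * M^(-2.5) = 10 * 14.9^(-2.5) = 0.0117

0.0117 Gyr


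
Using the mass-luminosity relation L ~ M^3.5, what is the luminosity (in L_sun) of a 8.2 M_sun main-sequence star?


L/L_sun = (M/M_sun)^3.5 = 8.2^3.5 = 1578.8777

1578.8777 L_sun


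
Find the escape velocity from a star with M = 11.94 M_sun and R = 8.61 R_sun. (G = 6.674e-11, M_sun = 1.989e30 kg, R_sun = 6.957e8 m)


M = 11.94 * 1.989e30 kg = 2.374866e+31 kg; R = 8.61 * 6.957e8 m = 5.989977e+09 m. v_esc = sqrt(2GM/R) = sqrt(2 * 6.674e-11 * 2.374866e+31 / 5.989977e+09) = 727469.9804

727469.9804 m/s


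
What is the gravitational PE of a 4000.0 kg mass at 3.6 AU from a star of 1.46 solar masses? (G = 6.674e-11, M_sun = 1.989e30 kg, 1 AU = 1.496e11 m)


M = 1.46 * 1.989e30 kg = 2.90394e+30 kg; r = 3.6 AU * 1.496e11 m/AU = 5.3856e+11 m. U = -GM*m/r = -(6.674e-11 * 2.90394e+30 * 4000.0) / 5.3856e+11 = -1.439e+12

-1.439e+12 J


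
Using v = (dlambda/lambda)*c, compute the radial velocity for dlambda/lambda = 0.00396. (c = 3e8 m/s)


v = (dlambda/lambda) * c = 0.00396 * 3e8 = 1.188e+06

1.188e+06 m/s


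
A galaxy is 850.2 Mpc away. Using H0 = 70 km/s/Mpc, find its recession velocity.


v = H0 * d = 70 * 850.2 = 59514.0

59514.0 km/s


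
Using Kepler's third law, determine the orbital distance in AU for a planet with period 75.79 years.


a = P^(2/3) = 75.79^(2/3) = 17.9091

17.9091 AU


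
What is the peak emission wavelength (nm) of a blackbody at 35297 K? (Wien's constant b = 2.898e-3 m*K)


lam_max = b / T = 2.898e-3 / 35297 = 8.210e-08 m = 82.1033 nm

82.1033 nm


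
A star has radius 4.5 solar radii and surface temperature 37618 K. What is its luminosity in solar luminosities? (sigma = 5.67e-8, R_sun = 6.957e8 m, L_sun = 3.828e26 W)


R = 4.5 * 6.957e8 m = 3.13065e+09 m. L = 4*pi*R^2*sigma*T^4 = 4*pi*(3.13065e+09)^2 * 5.67e-8 * 37618^4 = 1.398442988e+31 W. L/L_sun = 1.398442988e+31 / 3.828e26 = 36531.9485

36531.9485 L_sun


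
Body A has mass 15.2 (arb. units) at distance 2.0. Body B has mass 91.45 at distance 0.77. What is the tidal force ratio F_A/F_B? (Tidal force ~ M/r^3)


Ratio = (M1/r1^3) / (M2/r2^3) = (15.2/2.0^3) / (91.45/0.77^3) = 0.0095

0.0095


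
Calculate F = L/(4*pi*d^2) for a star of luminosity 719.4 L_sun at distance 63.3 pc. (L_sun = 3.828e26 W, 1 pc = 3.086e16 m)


F = L / (4*pi*d^2) = 2.754e+29 / (4*pi*(1.953e+18)^2) = 5.743e-09

5.743e-09 W/m^2


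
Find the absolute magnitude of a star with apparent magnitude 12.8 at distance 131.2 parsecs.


M = m - 5*log10(d) + 5 = 12.8 - 5*log10(131.2) + 5 = 7.2103

7.2103


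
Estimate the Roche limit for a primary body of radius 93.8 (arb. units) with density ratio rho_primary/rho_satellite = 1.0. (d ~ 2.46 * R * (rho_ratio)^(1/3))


d_Roche = 2.46 * 93.8 * 1.0^(1/3) = 230.748

230.748


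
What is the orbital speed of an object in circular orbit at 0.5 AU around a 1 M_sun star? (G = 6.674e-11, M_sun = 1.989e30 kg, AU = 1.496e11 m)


v = sqrt(GM/r) = sqrt(6.674e-11 * 1.989e+30 / 7.480e+10) = 42126.9186

42126.9186 m/s


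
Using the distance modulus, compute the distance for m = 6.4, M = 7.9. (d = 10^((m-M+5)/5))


d = 10^((m - M + 5)/5) = 10^((6.4 - 7.9 + 5)/5) = 5.0119

5.0119 pc


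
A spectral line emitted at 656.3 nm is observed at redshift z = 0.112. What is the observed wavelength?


lam_obs = lam_emit * (1 + z) = 656.3 * (1 + 0.112) = 729.8056

729.8056 nm


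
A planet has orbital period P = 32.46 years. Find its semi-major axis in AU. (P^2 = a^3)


a = P^(2/3) = 32.46^(2/3) = 10.1757

10.1757 AU


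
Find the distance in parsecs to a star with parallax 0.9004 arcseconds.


d = 1/p = 1/0.9004 = 1.1106

1.1106 pc


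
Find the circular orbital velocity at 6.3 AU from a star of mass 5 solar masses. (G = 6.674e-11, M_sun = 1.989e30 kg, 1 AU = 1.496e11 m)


v = sqrt(GM/r) = sqrt(6.674e-11 * 9.945e+30 / 9.425e+11) = 26537.4643

26537.4643 m/s


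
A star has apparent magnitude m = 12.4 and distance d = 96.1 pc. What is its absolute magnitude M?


M = m - 5*log10(d) + 5 = 12.4 - 5*log10(96.1) + 5 = 7.4864

7.4864


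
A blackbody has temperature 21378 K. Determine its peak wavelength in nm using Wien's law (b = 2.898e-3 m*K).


lam_max = b / T = 2.898e-3 / 21378 = 1.356e-07 m = 135.5599 nm

135.5599 nm


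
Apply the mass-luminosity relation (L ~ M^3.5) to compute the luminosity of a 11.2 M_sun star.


L/L_sun = (M/M_sun)^3.5 = 11.2^3.5 = 4701.7884

4701.7884 L_sun


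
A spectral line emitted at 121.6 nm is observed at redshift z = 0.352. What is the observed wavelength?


lam_obs = lam_emit * (1 + z) = 121.6 * (1 + 0.352) = 164.4032

164.4032 nm
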